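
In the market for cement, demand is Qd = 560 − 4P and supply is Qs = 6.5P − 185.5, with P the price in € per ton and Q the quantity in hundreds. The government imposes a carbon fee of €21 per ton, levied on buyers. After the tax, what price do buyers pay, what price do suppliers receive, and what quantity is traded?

Without the tax, 560 − 4P = 6.5P − 185.5 gives 10.5P = 745.5, so P* = €71 and Q* = 276.
With the tax collected from buyers, demand (in seller-price terms) shifts: Qd = 560 − 4(P + 21).
New equilibrium: buyers pay €84, suppliers receive €63, Q = 224. (Wedge: Pb − Ps = 21.)

Buyers pay €84; suppliers receive €63; quantity = 224.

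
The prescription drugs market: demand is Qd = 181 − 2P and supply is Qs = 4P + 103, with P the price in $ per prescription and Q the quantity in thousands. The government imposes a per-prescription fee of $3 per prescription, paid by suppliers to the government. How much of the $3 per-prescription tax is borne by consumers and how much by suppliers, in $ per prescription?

Consumers bear $2 per prescription; suppliers bear $1 per prescription.

Without the tax, 181 − 2P = 4P + 103 gives 6P = 78, so P* = $13 and Q* = 155.
With the tax collected from suppliers, supply shifts: Qs = 4(P − 3) + 103.
Solving gives Q = 151 with consumers paying $15 and suppliers receiving $12 (the $3 wedge).
Burden on consumers: $2; on suppliers: $1. (They sum to $3.)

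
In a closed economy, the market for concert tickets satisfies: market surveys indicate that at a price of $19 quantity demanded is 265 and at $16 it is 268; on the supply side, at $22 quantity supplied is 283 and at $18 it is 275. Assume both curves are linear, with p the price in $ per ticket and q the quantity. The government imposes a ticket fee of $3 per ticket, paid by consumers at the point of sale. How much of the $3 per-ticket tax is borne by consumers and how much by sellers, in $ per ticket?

Consumers bear $2 per ticket; sellers bear $1 per ticket.

Demand slope: (268 − 265)/(16 − 19) = -1, so qd = 284 − p.
Supply slope: (275 − 283)/(18 − 22) = 2, so qs = 2p + 239.
Before the tax: set 284 − p = 2p + 239 → p* = $15, q* = 269.
With the tax collected from consumers, demand (in seller-price terms) shifts: qd = 284 − (p + 3).
Solving gives q = 267 with consumers paying $17 and sellers receiving $14 (the $3 wedge).
Burden on consumers: $2; on sellers: $1. (They sum to $3.)
The less price-elastic side of the market bears the larger share of a per-unit tax.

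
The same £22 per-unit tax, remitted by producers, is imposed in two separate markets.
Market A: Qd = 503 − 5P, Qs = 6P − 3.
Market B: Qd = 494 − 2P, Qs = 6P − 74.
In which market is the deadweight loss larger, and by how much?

Market A: pre-tax P* = £46, Q* = 273; post-tax Q = 213; deadweight loss = £660.
Market B: pre-tax P* = £71, Q* = 352; post-tax Q = 319; deadweight loss = £363.
Difference: £660 vs £363 → market A is larger by £297.

Market A, by £297.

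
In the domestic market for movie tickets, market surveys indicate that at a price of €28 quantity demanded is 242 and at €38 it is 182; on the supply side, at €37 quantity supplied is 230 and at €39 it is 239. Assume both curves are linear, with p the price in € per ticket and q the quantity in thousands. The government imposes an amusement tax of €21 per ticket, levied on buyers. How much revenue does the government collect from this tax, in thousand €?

Demand slope: (182 − 242)/(38 − 28) = -6, so qd = 410 − 6p.
Supply slope: (239 − 230)/(39 − 37) = 4.5, so qs = 4.5p + 63.5.
Before the tax: set 410 − 6p = 4.5p + 63.5 → p* = €33, q* = 212.
With the tax collected from buyers, demand (in seller-price terms) shifts: qd = 410 − 6(p + 21).
Solving gives q = 158 with buyers paying €42 and sellers receiving €21 (the €21 wedge).
Revenue = t · Q = 21 · 158 = €3318.

Tax revenue = €3318 thousand.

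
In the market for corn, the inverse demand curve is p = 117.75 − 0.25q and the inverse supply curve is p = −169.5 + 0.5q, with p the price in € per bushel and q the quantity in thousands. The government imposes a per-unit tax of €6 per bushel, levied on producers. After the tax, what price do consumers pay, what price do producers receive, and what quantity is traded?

Rewrite in direct form: qd = 471 − 4p and qs = 2p + 339.
Before the tax: set 471 − 4p = 2p + 339 → p* = €22, q* = 383.
With the tax collected from producers, supply shifts: qs = 2(p − 6) + 339.
New equilibrium: consumers pay €24, producers receive €18, q = 375. (Wedge: pb − ps = 6.)
The less price-elastic side of the market bears the larger share of a per-unit tax.

Consumers pay €24; producers receive €18; quantity = 375.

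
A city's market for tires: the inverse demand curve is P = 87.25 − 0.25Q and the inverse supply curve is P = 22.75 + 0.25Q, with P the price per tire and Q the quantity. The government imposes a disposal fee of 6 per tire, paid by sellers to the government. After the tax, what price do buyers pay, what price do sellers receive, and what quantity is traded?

Buyers pay 58; sellers receive 52; quantity = 117.

Inverting to Q(P) form: Qd = 349 − 4P; Qs = 4P − 91.
Before the tax: set 349 − 4P = 4P − 91 → P* = 55, Q* = 129.
With the tax collected from sellers, supply shifts: Qs = 4(P − 6) − 91.
Solving gives Q = 117 with buyers paying 58 and sellers receiving 52 (the 6 wedge).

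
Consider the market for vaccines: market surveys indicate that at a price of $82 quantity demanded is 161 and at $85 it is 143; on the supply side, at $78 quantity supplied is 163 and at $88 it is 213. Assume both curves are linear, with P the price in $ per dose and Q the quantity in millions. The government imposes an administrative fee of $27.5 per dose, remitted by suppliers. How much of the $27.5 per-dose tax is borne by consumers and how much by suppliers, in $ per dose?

Demand slope: (143 − 161)/(85 − 82) = -6, so Qd = 653 − 6P.
Supply slope: (213 − 163)/(88 − 78) = 5, so Qs = 5P − 227.
Before the tax: set 653 − 6P = 5P − 227 → P* = $80, Q* = 173.
With the tax collected from suppliers, supply shifts: Qs = 5(P − 27.5) − 227.
New equilibrium: consumers pay $92.5, suppliers receive $65, Q = 98. (Wedge: Pb − Ps = 27.5.)
Burden on consumers: $12.5; on suppliers: $15. (They sum to $27.5.)
The less price-elastic side of the market bears the larger share of a per-unit tax.

Consumers bear $12.5 per dose; suppliers bear $15 per dose.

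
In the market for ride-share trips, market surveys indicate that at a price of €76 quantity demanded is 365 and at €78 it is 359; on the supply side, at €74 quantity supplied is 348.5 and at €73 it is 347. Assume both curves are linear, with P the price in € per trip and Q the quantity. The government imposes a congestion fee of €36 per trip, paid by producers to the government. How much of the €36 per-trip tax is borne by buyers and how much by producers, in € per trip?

Demand slope: (359 − 365)/(78 − 76) = -3, so Qd = 593 − 3P.
Supply slope: (347 − 348.5)/(73 − 74) = 1.5, so Qs = 1.5P + 237.5.
Without the tax, 593 − 3P = 1.5P + 237.5 gives 4.5P = 355.5, so P* = €79 and Q* = 356.
With the tax collected from producers, supply shifts: Qs = 1.5(P − 36) + 237.5.
Solving gives Q = 320 with buyers paying €91 and producers receiving €55 (the €36 wedge).
Burden on buyers: €12; on producers: €24. (They sum to €36.)
The less price-elastic side of the market bears the larger share of a per-unit tax.

Buyers bear €12 per trip; producers bear €24 per trip.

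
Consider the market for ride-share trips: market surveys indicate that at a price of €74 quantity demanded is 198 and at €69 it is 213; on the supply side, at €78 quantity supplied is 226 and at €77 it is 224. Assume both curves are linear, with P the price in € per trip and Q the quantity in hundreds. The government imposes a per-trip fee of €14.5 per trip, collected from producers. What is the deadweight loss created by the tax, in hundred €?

Deadweight loss = €126.15 hundred.

Demand slope: (213 − 198)/(69 − 74) = -3, so Qd = 420 − 3P.
Supply slope: (224 − 226)/(77 − 78) = 2, so Qs = 2P + 70.
Before the tax: set 420 − 3P = 2P + 70 → P* = €70, Q* = 210.
With the tax collected from producers, supply shifts: Qs = 2(P − 14.5) + 70.
Solving gives Q = 192.6 with buyers paying €75.8 and producers receiving €61.3 (the €14.5 wedge).
Quantity falls by |ΔQ| = |210 − 192.6| = 17.4.
DWL = ½ · t · |ΔQ| = ½ · 14.5 · 17.4 = €126.15.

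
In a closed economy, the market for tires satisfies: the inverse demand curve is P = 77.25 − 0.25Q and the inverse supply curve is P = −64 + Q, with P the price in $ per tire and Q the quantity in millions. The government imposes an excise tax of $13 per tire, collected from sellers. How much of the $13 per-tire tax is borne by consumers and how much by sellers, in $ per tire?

Inverting to Q(P) form: Qd = 309 − 4P; Qs = P + 64.
Without the tax, 309 − 4P = P + 64 gives 5P = 245, so P* = $49 and Q* = 113.
With the tax collected from sellers, supply shifts: Qs = (P − 13) + 64.
Solving gives Q = 102.6 with consumers paying $51.6 and sellers receiving $38.6 (the $13 wedge).
Burden on consumers: $2.6; on sellers: $10.4. (They sum to $13.)
The less price-elastic side of the market bears the larger share of a per-unit tax.

Consumers bear $2.6 per tire; sellers bear $10.4 per tire.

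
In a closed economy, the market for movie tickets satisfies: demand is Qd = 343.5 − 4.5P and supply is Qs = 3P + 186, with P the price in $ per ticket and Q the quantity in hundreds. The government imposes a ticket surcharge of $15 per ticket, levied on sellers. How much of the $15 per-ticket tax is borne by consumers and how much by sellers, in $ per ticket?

Consumers bear $6 per ticket; sellers bear $9 per ticket.

Before the tax: set 343.5 − 4.5P = 3P + 186 → P* = $21, Q* = 249.
With the tax collected from sellers, supply shifts: Qs = 3(P − 15) + 186.
New equilibrium: consumers pay $27, sellers receive $12, Q = 222. (Wedge: Pb − Ps = 15.)
Burden on consumers: $6; on sellers: $9. (They sum to $15.)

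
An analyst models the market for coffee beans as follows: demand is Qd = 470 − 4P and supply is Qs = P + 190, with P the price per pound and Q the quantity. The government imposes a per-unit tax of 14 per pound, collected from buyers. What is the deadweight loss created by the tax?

Before the tax: set 470 − 4P = P + 190 → P* = 56, Q* = 246.
With the tax collected from buyers, demand (in seller-price terms) shifts: Qd = 470 − 4(P + 14).
Solving gives Q = 234.8 with buyers paying 58.8 and suppliers receiving 44.8 (the 14 wedge).
Quantity falls by |ΔQ| = |246 − 234.8| = 11.2.
DWL = ½ · t · |ΔQ| = ½ · 14 · 11.2 = 78.4.

Deadweight loss = 78.4.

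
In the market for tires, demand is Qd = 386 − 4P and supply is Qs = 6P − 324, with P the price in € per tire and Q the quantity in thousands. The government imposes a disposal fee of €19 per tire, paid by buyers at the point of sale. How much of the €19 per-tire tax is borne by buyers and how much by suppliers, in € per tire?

Without the tax, 386 − 4P = 6P − 324 gives 10P = 710, so P* = €71 and Q* = 102.
With the tax collected from buyers, demand (in seller-price terms) shifts: Qd = 386 − 4(P + 19).
Solving gives Q = 56.4 with buyers paying €82.4 and suppliers receiving €63.4 (the €19 wedge).
Burden on buyers: €11.4; on suppliers: €7.6. (They sum to €19.)
The less price-elastic side of the market bears the larger share of a per-unit tax.

Buyers bear €11.4 per tire; suppliers bear €7.6 per tire.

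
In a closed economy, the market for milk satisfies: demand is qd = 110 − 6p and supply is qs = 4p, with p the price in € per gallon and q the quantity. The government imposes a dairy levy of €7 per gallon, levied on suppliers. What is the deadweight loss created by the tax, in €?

Without the tax, 110 − 6p = 4p gives 10p = 110, so p* = €11 and q* = 44.
With the tax collected from suppliers, supply shifts: qs = 4(p − 7).
New equilibrium: consumers pay €13.8, suppliers receive €6.8, q = 27.2. (Wedge: pb − ps = 7.)
Quantity falls by |ΔQ| = |44 − 27.2| = 16.8.
DWL = ½ · t · |ΔQ| = ½ · 7 · 16.8 = €58.8.

Deadweight loss = €58.8.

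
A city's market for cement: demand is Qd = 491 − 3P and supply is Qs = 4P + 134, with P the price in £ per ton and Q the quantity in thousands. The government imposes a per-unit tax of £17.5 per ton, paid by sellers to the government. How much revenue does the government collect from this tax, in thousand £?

Without the tax, 491 − 3P = 4P + 134 gives 7P = 357, so P* = £51 and Q* = 338.
With the tax collected from sellers, supply shifts: Qs = 4(P − 17.5) + 134.
Solving gives Q = 308 with consumers paying £61 and sellers receiving £43.5 (the £17.5 wedge).
Revenue = t · Q = 17.5 · 308 = £5390.

Tax revenue = £5390 thousand.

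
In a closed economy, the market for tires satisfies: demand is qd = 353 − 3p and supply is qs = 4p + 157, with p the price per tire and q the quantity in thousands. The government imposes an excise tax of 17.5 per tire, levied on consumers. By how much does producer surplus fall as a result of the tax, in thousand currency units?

Before the tax: set 353 − 3p = 4p + 157 → p* = 28, q* = 269.
With the tax collected from consumers, demand (in seller-price terms) shifts: qd = 353 − 3(p + 17.5).
Solving gives q = 239 with consumers paying 38 and suppliers receiving 20.5 (the 17.5 wedge).
ΔPS is the trapezoid between Q = 239 and Q = 269 of height 7.5: ½ · (269 + 239) · 7.5 = 1905.

Producer surplus falls by 1905 thousand.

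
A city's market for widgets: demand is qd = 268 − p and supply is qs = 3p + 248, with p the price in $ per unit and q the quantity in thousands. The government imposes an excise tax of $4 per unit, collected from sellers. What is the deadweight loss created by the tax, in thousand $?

Without the tax, 268 − p = 3p + 248 gives 4p = 20, so p* = $5 and q* = 263.
With the tax collected from sellers, supply shifts: qs = 3(p − 4) + 248.
New equilibrium: buyers pay $8, sellers receive $4, q = 260. (Wedge: pb − ps = 4.)
Quantity falls by |ΔQ| = |263 − 260| = 3.
DWL = ½ · t · |ΔQ| = ½ · 4 · 3 = $6.

Deadweight loss = $6 thousand.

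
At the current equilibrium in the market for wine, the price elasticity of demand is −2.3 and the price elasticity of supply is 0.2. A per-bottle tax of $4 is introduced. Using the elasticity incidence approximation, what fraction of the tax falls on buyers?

Buyers' share ≈ 0.08.

Incidence ratio: buyers' share ≈ εs / (εs + |εd|) = 0.2 / (0.2 + 2.3) = 0.08.
Supply is the less elastic side, so buyers bear the smaller share.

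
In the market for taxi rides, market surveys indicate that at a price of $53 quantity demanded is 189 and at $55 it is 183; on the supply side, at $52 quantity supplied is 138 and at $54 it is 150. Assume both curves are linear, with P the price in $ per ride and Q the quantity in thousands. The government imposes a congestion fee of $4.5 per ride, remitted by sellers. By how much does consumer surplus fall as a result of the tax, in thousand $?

Demand slope: (183 − 189)/(55 − 53) = -3, so Qd = 348 − 3P.
Supply slope: (150 − 138)/(54 − 52) = 6, so Qs = 6P − 174.
Before the tax: set 348 − 3P = 6P − 174 → P* = $58, Q* = 174.
With the tax collected from sellers, supply shifts: Qs = 6(P − 4.5) − 174.
New equilibrium: consumers pay $61, sellers receive $56.5, Q = 165. (Wedge: Pb − Ps = 4.5.)
ΔCS is the trapezoid between Q = 165 and Q = 174 of height $3: ½ · (174 + 165) · 3 = $508.5.

Consumer surplus falls by $508.5 thousand.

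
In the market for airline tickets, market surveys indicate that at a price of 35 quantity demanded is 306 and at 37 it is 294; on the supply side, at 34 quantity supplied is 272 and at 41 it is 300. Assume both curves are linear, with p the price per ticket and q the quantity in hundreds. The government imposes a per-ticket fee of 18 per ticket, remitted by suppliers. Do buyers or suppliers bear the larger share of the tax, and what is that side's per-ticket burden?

Suppliers bear the larger share: 10.8 per ticket.

Demand slope: (294 − 306)/(37 − 35) = -6, so qd = 516 − 6p.
Supply slope: (300 − 272)/(41 − 34) = 4, so qs = 4p + 136.
Before the tax: set 516 − 6p = 4p + 136 → p* = 38, q* = 288.
With the tax collected from suppliers, supply shifts: qs = 4(p − 18) + 136.
New equilibrium: buyers pay 45.2, suppliers receive 27.2, q = 244.8. (Wedge: pb − ps = 18.)
Per-ticket burden: buyers 7.2, suppliers 10.8.
Suppliers take the larger share because supply is less price-elastic here (demand slope 6 vs supply slope 4).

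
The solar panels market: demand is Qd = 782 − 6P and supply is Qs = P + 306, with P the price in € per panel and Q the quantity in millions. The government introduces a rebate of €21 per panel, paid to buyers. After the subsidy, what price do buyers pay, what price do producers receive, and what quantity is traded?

Buyers pay €65; producers receive €86; quantity = 392.

Without the subsidy, 782 − 6P = P + 306 gives 7P = 476, so P* = €68 and Q* = 374.
With a per-unit subsidy paid to buyers, each effectively pays P − 21, so demand becomes Qd = 782 − 6(P − 21).
Solving gives Q = 392 with buyers paying €65 and producers receiving €86 (the €21 wedge).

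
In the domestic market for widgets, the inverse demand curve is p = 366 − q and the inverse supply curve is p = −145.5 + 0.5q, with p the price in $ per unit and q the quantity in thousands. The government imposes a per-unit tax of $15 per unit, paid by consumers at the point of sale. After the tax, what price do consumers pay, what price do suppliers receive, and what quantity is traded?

Inverting to q(p) form: qd = 366 − p; qs = 2p + 291.
Without the tax, 366 − p = 2p + 291 gives 3p = 75, so p* = $25 and q* = 341.
With the tax collected from consumers, demand (in seller-price terms) shifts: qd = 366 − (p + 15).
New equilibrium: consumers pay $35, suppliers receive $20, q = 331. (Wedge: pb − ps = 15.)
The less price-elastic side of the market bears the larger share of a per-unit tax.

Consumers pay $35; suppliers receive $20; quantity = 331.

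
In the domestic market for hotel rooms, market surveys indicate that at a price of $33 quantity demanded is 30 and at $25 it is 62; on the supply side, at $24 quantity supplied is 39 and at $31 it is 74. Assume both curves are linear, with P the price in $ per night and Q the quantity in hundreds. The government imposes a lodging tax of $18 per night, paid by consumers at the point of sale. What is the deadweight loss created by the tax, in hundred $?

Deadweight loss = $360 hundred.

Demand slope: (62 − 30)/(25 − 33) = -4, so Qd = 162 − 4P.
Supply slope: (74 − 39)/(31 − 24) = 5, so Qs = 5P − 81.
Before the tax: set 162 − 4P = 5P − 81 → P* = $27, Q* = 54.
With the tax collected from consumers, demand (in seller-price terms) shifts: Qd = 162 − 4(P + 18).
New equilibrium: consumers pay $37, sellers receive $19, Q = 14. (Wedge: Pb − Ps = 18.)
Quantity falls by |ΔQ| = |54 − 14| = 40.
DWL = ½ · t · |ΔQ| = ½ · 18 · 40 = $360.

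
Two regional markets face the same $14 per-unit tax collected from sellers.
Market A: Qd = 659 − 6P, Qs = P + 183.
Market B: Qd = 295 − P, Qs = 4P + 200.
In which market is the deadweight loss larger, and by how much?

Market A: pre-tax P* = $68, Q* = 251; post-tax Q = 239; deadweight loss = $84.
Market B: pre-tax P* = $19, Q* = 276; post-tax Q = 264.8; deadweight loss = $78.4.
Difference: $84 vs $78.4 → market A is larger by $5.6.

Market A, by $5.6.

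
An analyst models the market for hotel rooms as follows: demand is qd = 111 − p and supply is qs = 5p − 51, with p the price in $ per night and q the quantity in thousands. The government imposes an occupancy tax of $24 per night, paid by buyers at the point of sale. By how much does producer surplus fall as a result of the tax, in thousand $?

Producer surplus falls by $296 thousand.

Before the tax: set 111 − p = 5p − 51 → p* = $27, q* = 84.
With the tax collected from buyers, demand (in seller-price terms) shifts: qd = 111 − (p + 24).
New equilibrium: buyers pay $47, sellers receive $23, q = 64. (Wedge: pb − ps = 24.)
ΔPS is the trapezoid between Q = 64 and Q = 84 of height $4: ½ · (84 + 64) · 4 = $296.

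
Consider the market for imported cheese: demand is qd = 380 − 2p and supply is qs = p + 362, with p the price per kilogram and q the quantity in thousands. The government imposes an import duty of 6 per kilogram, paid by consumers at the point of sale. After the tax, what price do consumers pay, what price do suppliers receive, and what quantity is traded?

Before the tax: set 380 − 2p = p + 362 → p* = 6, q* = 368.
With the tax collected from consumers, demand (in seller-price terms) shifts: qd = 380 − 2(p + 6).
New equilibrium: consumers pay 8, suppliers receive 2, q = 364. (Wedge: pb − ps = 6.)
The less price-elastic side of the market bears the larger share of a per-unit tax.

Consumers pay 8; suppliers receive 2; quantity = 364.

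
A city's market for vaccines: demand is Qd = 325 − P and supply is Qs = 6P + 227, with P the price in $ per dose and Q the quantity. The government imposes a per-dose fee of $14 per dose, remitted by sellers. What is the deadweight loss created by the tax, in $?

Before the tax: set 325 − P = 6P + 227 → P* = $14, Q* = 311.
With the tax collected from sellers, supply shifts: Qs = 6(P − 14) + 227.
Solving gives Q = 299 with buyers paying $26 and sellers receiving $12 (the $14 wedge).
Quantity falls by |ΔQ| = |311 − 299| = 12.
DWL = ½ · t · |ΔQ| = ½ · 14 · 12 = $84.

Deadweight loss = $84.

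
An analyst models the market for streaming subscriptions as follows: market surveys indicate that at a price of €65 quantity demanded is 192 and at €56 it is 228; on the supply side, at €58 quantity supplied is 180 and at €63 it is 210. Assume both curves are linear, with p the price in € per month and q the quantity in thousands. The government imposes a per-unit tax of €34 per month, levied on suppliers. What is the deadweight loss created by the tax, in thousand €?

Demand slope: (228 − 192)/(56 − 65) = -4, so qd = 452 − 4p.
Supply slope: (210 − 180)/(63 − 58) = 6, so qs = 6p − 168.
Without the tax, 452 − 4p = 6p − 168 gives 10p = 620, so p* = €62 and q* = 204.
With the tax collected from suppliers, supply shifts: qs = 6(p − 34) − 168.
Solving gives q = 122.4 with consumers paying €82.4 and suppliers receiving €48.4 (the €34 wedge).
Quantity falls by |ΔQ| = |204 − 122.4| = 81.6.
DWL = ½ · t · |ΔQ| = ½ · 34 · 81.6 = €1387.2.

Deadweight loss = €1387.2 thousand.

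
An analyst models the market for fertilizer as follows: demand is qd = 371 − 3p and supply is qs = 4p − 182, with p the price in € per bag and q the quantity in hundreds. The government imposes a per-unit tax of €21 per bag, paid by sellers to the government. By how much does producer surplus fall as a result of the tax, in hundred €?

Producer surplus falls by €1044 hundred.

Without the tax, 371 − 3p = 4p − 182 gives 7p = 553, so p* = €79 and q* = 134.
With the tax collected from sellers, supply shifts: qs = 4(p − 21) − 182.
New equilibrium: consumers pay €91, sellers receive €70, q = 98. (Wedge: pb − ps = 21.)
ΔPS is the trapezoid between Q = 98 and Q = 134 of height €9: ½ · (134 + 98) · 9 = €1044.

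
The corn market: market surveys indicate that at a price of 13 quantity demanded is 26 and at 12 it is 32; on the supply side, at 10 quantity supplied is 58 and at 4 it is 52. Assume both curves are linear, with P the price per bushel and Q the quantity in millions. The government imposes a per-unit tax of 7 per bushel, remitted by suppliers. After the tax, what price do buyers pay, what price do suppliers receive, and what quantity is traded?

Demand slope: (32 − 26)/(12 − 13) = -6, so Qd = 104 − 6P.
Supply slope: (52 − 58)/(4 − 10) = 1, so Qs = P + 48.
Without the tax, 104 − 6P = P + 48 gives 7P = 56, so P* = 8 and Q* = 56.
With the tax collected from suppliers, supply shifts: Qs = (P − 7) + 48.
Solving gives Q = 50 with buyers paying 9 and suppliers receiving 2 (the 7 wedge).

Buyers pay 9; suppliers receive 2; quantity = 50.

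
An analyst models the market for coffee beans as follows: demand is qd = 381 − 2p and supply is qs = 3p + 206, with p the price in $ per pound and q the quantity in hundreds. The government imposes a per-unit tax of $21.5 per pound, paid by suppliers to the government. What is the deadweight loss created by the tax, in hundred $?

Deadweight loss = $277.35 hundred.

Before the tax: set 381 − 2p = 3p + 206 → p* = $35, q* = 311.
With the tax collected from suppliers, supply shifts: qs = 3(p − 21.5) + 206.
Solving gives q = 285.2 with buyers paying $47.9 and suppliers receiving $26.4 (the $21.5 wedge).
Quantity falls by |ΔQ| = |311 − 285.2| = 25.8.
DWL = ½ · t · |ΔQ| = ½ · 21.5 · 25.8 = $277.35.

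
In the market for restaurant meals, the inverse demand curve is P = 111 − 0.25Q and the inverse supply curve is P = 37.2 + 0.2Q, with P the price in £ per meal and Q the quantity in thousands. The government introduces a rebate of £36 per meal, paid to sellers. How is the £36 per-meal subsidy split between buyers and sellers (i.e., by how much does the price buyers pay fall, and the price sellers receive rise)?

Buyers gain £20 per meal; sellers gain £16 per meal.

Inverting to Q(P) form: Qd = 444 − 4P; Qs = 5P − 186.
Before the subsidy: set 444 − 4P = 5P − 186 → P* = £70, Q* = 164.
With a per-unit subsidy paid to sellers, each receives P + 36 per unit sold, so supply becomes Qs = 5(P + 36) − 186.
New equilibrium: buyers pay £50, sellers receive £86, Q = 244. (Wedge: Pb − Ps = −36.)
Gain to buyers: £20; to sellers: £16. (They sum to £36.)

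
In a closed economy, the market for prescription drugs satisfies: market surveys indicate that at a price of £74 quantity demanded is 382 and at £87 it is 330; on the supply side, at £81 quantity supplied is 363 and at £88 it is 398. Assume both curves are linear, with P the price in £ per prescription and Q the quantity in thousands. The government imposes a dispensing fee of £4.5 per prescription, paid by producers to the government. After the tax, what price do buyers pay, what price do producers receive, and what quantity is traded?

Buyers pay £82.5; producers receive £78; quantity = 348.

Demand slope: (330 − 382)/(87 − 74) = -4, so Qd = 678 − 4P.
Supply slope: (398 − 363)/(88 − 81) = 5, so Qs = 5P − 42.
Before the tax: set 678 − 4P = 5P − 42 → P* = £80, Q* = 358.
With the tax collected from producers, supply shifts: Qs = 5(P − 4.5) − 42.
New equilibrium: buyers pay £82.5, producers receive £78, Q = 348. (Wedge: Pb − Ps = 4.5.)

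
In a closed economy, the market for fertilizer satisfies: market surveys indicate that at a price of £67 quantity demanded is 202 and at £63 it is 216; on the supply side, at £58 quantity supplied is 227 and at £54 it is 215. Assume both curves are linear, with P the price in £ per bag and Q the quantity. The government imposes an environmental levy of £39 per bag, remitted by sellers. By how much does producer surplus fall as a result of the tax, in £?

Demand slope: (216 − 202)/(63 − 67) = -3.5, so Qd = 436.5 − 3.5P.
Supply slope: (215 − 227)/(54 − 58) = 3, so Qs = 3P + 53.
Without the tax, 436.5 − 3.5P = 3P + 53 gives 6.5P = 383.5, so P* = £59 and Q* = 230.
With the tax collected from sellers, supply shifts: Qs = 3(P − 39) + 53.
New equilibrium: consumers pay £77, sellers receive £38, Q = 167. (Wedge: Pb − Ps = 39.)
ΔPS is the trapezoid between Q = 167 and Q = 230 of height £21: ½ · (230 + 167) · 21 = £4168.5.

Producer surplus falls by £4168.5.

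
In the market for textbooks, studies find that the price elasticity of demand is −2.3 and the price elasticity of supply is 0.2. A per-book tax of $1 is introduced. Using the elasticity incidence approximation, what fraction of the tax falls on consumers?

Incidence ratio: consumers' share ≈ εs / (εs + |εd|) = 0.2 / (0.2 + 2.3) = 0.08.
Supply is the less elastic side, so consumers bear the smaller share.

Consumers' share ≈ 0.08.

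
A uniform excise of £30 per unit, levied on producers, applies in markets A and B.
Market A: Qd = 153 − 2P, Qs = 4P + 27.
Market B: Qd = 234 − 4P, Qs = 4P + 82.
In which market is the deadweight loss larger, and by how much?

Market A: pre-tax P* = £21, Q* = 111; post-tax Q = 71; deadweight loss = £600.
Market B: pre-tax P* = £19, Q* = 158; post-tax Q = 98; deadweight loss = £900.
Difference: £600 vs £900 → market B is larger by £300.

Market B, by £300.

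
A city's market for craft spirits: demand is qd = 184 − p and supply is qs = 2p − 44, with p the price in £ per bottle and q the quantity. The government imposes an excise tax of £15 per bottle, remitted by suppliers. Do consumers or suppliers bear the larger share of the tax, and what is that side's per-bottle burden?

Without the tax, 184 − p = 2p − 44 gives 3p = 228, so p* = £76 and q* = 108.
With the tax collected from suppliers, supply shifts: qs = 2(p − 15) − 44.
Solving gives q = 98 with consumers paying £86 and suppliers receiving £71 (the £15 wedge).
Per-bottle burden: consumers £10, suppliers £5.
Consumers take the larger share because demand is less price-elastic here (demand slope 1 vs supply slope 2).

Consumers bear the larger share: £10 per bottle.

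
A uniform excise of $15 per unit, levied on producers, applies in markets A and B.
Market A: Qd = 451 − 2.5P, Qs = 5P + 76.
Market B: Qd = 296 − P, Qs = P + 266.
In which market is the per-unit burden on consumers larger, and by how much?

Market A: pre-tax P* = $50, Q* = 326; post-tax Q = 301; per-unit burden on consumers = $10.
Market B: pre-tax P* = $15, Q* = 281; post-tax Q = 273.5; per-unit burden on consumers = $7.5.
Difference: $10 vs $7.5 → market A is larger by $2.5.

Market A, by $2.5.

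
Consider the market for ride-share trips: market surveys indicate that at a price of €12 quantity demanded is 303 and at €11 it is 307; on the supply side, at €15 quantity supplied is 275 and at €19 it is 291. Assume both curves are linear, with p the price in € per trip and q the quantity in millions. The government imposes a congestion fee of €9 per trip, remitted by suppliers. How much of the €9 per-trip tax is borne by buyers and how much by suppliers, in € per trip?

Buyers bear €4.5 per trip; suppliers bear €4.5 per trip.

Demand slope: (307 − 303)/(11 − 12) = -4, so qd = 351 − 4p.
Supply slope: (291 − 275)/(19 − 15) = 4, so qs = 4p + 215.
Without the tax, 351 − 4p = 4p + 215 gives 8p = 136, so p* = €17 and q* = 283.
With the tax collected from suppliers, supply shifts: qs = 4(p − 9) + 215.
Solving gives q = 265 with buyers paying €21.5 and suppliers receiving €12.5 (the €9 wedge).
Burden on buyers: €4.5; on suppliers: €4.5. (They sum to €9.)
The less price-elastic side of the market bears the larger share of a per-unit tax.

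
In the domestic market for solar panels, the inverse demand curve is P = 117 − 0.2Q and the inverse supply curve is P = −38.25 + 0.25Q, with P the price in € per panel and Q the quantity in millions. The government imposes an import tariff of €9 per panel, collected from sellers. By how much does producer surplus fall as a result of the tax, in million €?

Rewrite in direct form: Qd = 585 − 5P and Qs = 4P + 153.
Without the tax, 585 − 5P = 4P + 153 gives 9P = 432, so P* = €48 and Q* = 345.
With the tax collected from sellers, supply shifts: Qs = 4(P − 9) + 153.
New equilibrium: buyers pay €52, sellers receive €43, Q = 325. (Wedge: Pb − Ps = 9.)
ΔPS is the trapezoid between Q = 325 and Q = 345 of height €5: ½ · (345 + 325) · 5 = €1675.

Producer surplus falls by €1675 million.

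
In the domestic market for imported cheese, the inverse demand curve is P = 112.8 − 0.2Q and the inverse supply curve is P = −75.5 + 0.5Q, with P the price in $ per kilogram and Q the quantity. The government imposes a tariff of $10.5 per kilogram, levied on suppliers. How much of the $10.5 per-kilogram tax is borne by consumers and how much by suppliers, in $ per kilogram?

Rewrite in direct form: Qd = 564 − 5P and Qs = 2P + 151.
Before the tax: set 564 − 5P = 2P + 151 → P* = $59, Q* = 269.
With the tax collected from suppliers, supply shifts: Qs = 2(P − 10.5) + 151.
New equilibrium: consumers pay $62, suppliers receive $51.5, Q = 254. (Wedge: Pb − Ps = 10.5.)
Burden on consumers: $3; on suppliers: $7.5. (They sum to $10.5.)
The less price-elastic side of the market bears the larger share of a per-unit tax.

Consumers bear $3 per kilogram; suppliers bear $7.5 per kilogram.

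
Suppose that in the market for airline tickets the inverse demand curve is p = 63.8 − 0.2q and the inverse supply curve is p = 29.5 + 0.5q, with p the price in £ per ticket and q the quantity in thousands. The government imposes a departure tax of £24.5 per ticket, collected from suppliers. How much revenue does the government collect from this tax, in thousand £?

Inverting to q(p) form: qd = 319 − 5p; qs = 2p − 59.
Before the tax: set 319 − 5p = 2p − 59 → p* = £54, q* = 49.
With the tax collected from suppliers, supply shifts: qs = 2(p − 24.5) − 59.
Solving gives q = 14 with consumers paying £61 and suppliers receiving £36.5 (the £24.5 wedge).
Revenue = t · Q = 24.5 · 14 = £343.

Tax revenue = £343 thousand.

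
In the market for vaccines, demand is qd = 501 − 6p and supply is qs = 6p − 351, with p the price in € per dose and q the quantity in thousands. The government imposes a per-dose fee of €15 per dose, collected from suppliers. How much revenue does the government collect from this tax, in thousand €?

Tax revenue = €450 thousand.

Before the tax: set 501 − 6p = 6p − 351 → p* = €71, q* = 75.
With the tax collected from suppliers, supply shifts: qs = 6(p − 15) − 351.
Solving gives q = 30 with consumers paying €78.5 and suppliers receiving €63.5 (the €15 wedge).
Revenue = t · Q = 15 · 30 = €450.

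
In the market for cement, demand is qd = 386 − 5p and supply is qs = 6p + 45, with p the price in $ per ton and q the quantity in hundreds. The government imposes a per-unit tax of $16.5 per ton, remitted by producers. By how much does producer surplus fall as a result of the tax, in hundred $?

Producer surplus falls by $1563.75 hundred.

Before the tax: set 386 − 5p = 6p + 45 → p* = $31, q* = 231.
With the tax collected from producers, supply shifts: qs = 6(p − 16.5) + 45.
New equilibrium: buyers pay $40, producers receive $23.5, q = 186. (Wedge: pb − ps = 16.5.)
ΔPS is the trapezoid between Q = 186 and Q = 231 of height $7.5: ½ · (231 + 186) · 7.5 = $1563.75.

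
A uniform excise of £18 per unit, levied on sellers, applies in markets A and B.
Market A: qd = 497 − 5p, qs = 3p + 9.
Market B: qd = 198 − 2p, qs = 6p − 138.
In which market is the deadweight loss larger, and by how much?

Market A: pre-tax p* = £61, q* = 192; post-tax q = 158.25; deadweight loss = £303.75.
Market B: pre-tax p* = £42, q* = 114; post-tax q = 87; deadweight loss = £243.
Difference: £303.75 vs £243 → market A is larger by £60.75.

Market A, by £60.75.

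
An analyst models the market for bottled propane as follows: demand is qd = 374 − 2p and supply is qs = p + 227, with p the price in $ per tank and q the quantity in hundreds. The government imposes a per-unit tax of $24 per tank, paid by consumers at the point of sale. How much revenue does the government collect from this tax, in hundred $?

Before the tax: set 374 − 2p = p + 227 → p* = $49, q* = 276.
With the tax collected from consumers, demand (in seller-price terms) shifts: qd = 374 − 2(p + 24).
New equilibrium: consumers pay $57, producers receive $33, q = 260. (Wedge: pb − ps = 24.)
Revenue = t · Q = 24 · 260 = $6240.

Tax revenue = $6240 hundred.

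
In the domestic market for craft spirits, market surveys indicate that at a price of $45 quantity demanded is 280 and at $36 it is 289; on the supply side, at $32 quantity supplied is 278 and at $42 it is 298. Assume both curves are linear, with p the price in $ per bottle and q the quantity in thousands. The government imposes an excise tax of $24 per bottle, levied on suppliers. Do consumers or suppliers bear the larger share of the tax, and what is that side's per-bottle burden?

Demand slope: (289 − 280)/(36 − 45) = -1, so qd = 325 − p.
Supply slope: (298 − 278)/(42 − 32) = 2, so qs = 2p + 214.
Without the tax, 325 − p = 2p + 214 gives 3p = 111, so p* = $37 and q* = 288.
With the tax collected from suppliers, supply shifts: qs = 2(p − 24) + 214.
Solving gives q = 272 with consumers paying $53 and suppliers receiving $29 (the $24 wedge).
Per-bottle burden: consumers $16, suppliers $8.
Consumers take the larger share because demand is less price-elastic here (demand slope 1 vs supply slope 2).
The less price-elastic side of the market bears the larger share of a per-unit tax.

Consumers bear the larger share: $16 per bottle.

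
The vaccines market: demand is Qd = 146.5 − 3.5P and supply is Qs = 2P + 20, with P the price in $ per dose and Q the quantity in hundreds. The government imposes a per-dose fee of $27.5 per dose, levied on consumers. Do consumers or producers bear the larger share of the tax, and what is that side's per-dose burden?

Before the tax: set 146.5 − 3.5P = 2P + 20 → P* = $23, Q* = 66.
With the tax collected from consumers, demand (in seller-price terms) shifts: Qd = 146.5 − 3.5(P + 27.5).
New equilibrium: consumers pay $33, producers receive $5.5, Q = 31. (Wedge: Pb − Ps = 27.5.)
Per-dose burden: consumers $10, producers $17.5.
Producers take the larger share because supply is less price-elastic here (demand slope 3.5 vs supply slope 2).
The less price-elastic side of the market bears the larger share of a per-unit tax.

Producers bear the larger share: $17.5 per dose.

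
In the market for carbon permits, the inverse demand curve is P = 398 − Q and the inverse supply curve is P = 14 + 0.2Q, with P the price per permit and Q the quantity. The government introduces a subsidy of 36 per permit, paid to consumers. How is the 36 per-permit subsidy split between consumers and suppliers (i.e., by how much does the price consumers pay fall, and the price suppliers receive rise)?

Rewrite in direct form: Qd = 398 − P and Qs = 5P − 70.
Without the subsidy, 398 − P = 5P − 70 gives 6P = 468, so P* = 78 and Q* = 320.
With a per-unit subsidy paid to consumers, each effectively pays P − 36, so demand becomes Qd = 398 − (P − 36).
Solving gives Q = 350 with consumers paying 48 and suppliers receiving 84 (the 36 wedge).
Gain to consumers: 30; to suppliers: 6. (They sum to 36.)

Consumers gain 30 per permit; suppliers gain 6 per permit.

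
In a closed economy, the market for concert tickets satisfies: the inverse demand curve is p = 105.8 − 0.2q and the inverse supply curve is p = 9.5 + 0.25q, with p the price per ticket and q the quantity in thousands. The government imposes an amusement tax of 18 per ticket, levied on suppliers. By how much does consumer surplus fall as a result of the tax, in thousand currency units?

Consumer surplus falls by 1552 thousand.

Inverting to q(p) form: qd = 529 − 5p; qs = 4p − 38.
Without the tax, 529 − 5p = 4p − 38 gives 9p = 567, so p* = 63 and q* = 214.
With the tax collected from suppliers, supply shifts: qs = 4(p − 18) − 38.
New equilibrium: buyers pay 71, suppliers receive 53, q = 174. (Wedge: pb − ps = 18.)
ΔCS is the trapezoid between Q = 174 and Q = 214 of height 8: ½ · (214 + 174) · 8 = 1552.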